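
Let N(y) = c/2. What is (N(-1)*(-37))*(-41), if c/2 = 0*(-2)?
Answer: 0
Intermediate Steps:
c = 0 (c = 2*(0*(-2)) = 2*0 = 0)
N(y) = 0 (N(y) = 0/2 = 0*(1/2) = 0)
(N(-1)*(-37))*(-41) = (0*(-37))*(-41) = 0*(-41) = 0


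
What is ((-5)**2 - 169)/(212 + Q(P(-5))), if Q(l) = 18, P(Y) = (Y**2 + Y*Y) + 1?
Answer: -72/115 ≈ -0.62609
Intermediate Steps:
P(Y) = 1 + 2*Y**2 (P(Y) = (Y**2 + Y**2) + 1 = 2*Y**2 + 1 = 1 + 2*Y**2)
((-5)**2 - 169)/(212 + Q(P(-5))) = ((-5)**2 - 169)/(212 + 18) = (25 - 169)/230 = -144*1/230 = -72/115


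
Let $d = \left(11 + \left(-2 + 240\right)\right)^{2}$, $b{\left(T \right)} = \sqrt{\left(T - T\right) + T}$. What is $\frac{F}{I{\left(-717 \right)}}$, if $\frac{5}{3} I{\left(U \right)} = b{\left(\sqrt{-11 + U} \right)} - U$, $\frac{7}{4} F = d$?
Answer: $\frac{248004}{7 \left(\frac{2151}{5} + \frac{3 \cdot 2^{\frac{3}{4}} \sqrt[4]{91} \sqrt{i}}{5}\right)} \approx 81.933 - 0.41758 i$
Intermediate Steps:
$b{\left(T \right)} = \sqrt{T}$ ($b{\left(T \right)} = \sqrt{0 + T} = \sqrt{T}$)
$d = 62001$ ($d = \left(11 + 238\right)^{2} = 249^{2} = 62001$)
$F = \frac{248004}{7}$ ($F = \frac{4}{7} \cdot 62001 = \frac{248004}{7} \approx 35429.0$)
$I{\left(U \right)} = - \frac{3 U}{5} + \frac{3 \sqrt[4]{-11 + U}}{5}$ ($I{\left(U \right)} = \frac{3 \left(\sqrt{\sqrt{-11 + U}} - U\right)}{5} = \frac{3 \left(\sqrt[4]{-11 + U} - U\right)}{5} = - \frac{3 U}{5} + \frac{3 \sqrt[4]{-11 + U}}{5}$)
$\frac{F}{I{\left(-717 \right)}} = \frac{248004}{7 \left(\left(- \frac{3}{5}\right) \left(-717\right) + \frac{3 \sqrt[4]{-11 - 717}}{5}\right)} = \frac{248004}{7 \left(\frac{2151}{5} + \frac{3 \sqrt[4]{-728}}{5}\right)}$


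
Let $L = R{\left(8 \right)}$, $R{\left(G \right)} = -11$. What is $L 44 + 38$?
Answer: $-446$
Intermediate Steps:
$L = -11$
$L 44 + 38 = \left(-11\right) 44 + 38 = -484 + 38 = -446$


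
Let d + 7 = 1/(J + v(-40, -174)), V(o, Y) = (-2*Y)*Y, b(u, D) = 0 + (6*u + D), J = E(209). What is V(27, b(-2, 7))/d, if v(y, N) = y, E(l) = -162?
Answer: 2020/283 ≈ 7.1378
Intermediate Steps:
J = -162
b(u, D) = D + 6*u (b(u, D) = 0 + (D + 6*u) = D + 6*u)
V(o, Y) = -2*Y**2
d = -1415/202 (d = -7 + 1/(-162 - 40) = -7 + 1/(-202) = -7 - 1/202 = -1415/202 ≈ -7.0050)
V(27, b(-2, 7))/d = (-2*(7 + 6*(-2))**2)/(-1415/202) = -2*(7 - 12)**2*(-202/1415) = -2*(-5)**2*(-202/1415) = -2*25*(-202/1415) = -50*(-202/1415) = 2020/283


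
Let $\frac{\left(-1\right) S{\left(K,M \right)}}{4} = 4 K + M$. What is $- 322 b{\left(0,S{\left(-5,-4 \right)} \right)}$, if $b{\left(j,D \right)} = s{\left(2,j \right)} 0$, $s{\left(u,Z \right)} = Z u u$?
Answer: $0$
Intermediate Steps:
$S{\left(K,M \right)} = - 16 K - 4 M$ ($S{\left(K,M \right)} = - 4 \left(4 K + M\right) = - 4 \left(M + 4 K\right) = - 16 K - 4 M$)
$s{\left(u,Z \right)} = Z u^{2}$
$b{\left(j,D \right)} = 0$ ($b{\left(j,D \right)} = j 2^{2} \cdot 0 = j 4 \cdot 0 = 4 j 0 = 0$)
$- 322 b{\left(0,S{\left(-5,-4 \right)} \right)} = \left(-322\right) 0 = 0$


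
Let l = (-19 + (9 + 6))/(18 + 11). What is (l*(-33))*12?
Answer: 1584/29 ≈ 54.621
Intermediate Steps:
l = -4/29 (l = (-19 + 15)/29 = -4*1/29 = -4/29 ≈ -0.13793)
(l*(-33))*12 = -4/29*(-33)*12 = (132/29)*12 = 1584/29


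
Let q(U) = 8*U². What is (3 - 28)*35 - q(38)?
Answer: -12427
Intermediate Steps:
(3 - 28)*35 - q(38) = (3 - 28)*35 - 8*38² = -25*35 - 8*1444 = -875 - 1*11552 = -875 - 11552 = -12427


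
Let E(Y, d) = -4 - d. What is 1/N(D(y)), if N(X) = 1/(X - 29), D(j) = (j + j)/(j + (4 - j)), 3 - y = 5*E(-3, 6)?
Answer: -5/2 ≈ -2.5000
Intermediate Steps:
y = 53 (y = 3 - 5*(-4 - 1*6) = 3 - 5*(-4 - 6) = 3 - 5*(-10) = 3 - 1*(-50) = 3 + 50 = 53)
D(j) = j/2 (D(j) = (2*j)/4 = (2*j)*(¼) = j/2)
N(X) = 1/(-29 + X)
1/N(D(y)) = 1/(1/(-29 + (½)*53)) = 1/(1/(-29 + 53/2)) = 1/(1/(-5/2)) = 1/(-⅖) = -5/2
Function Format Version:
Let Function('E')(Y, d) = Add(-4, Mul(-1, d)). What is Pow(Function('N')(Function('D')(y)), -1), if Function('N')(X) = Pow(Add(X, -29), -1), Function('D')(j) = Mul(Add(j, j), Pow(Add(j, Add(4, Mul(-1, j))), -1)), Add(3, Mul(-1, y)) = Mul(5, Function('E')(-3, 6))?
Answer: Rational(-5, 2) ≈ -2.5000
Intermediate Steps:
y = 53 (y = Add(3, Mul(-1, Mul(5, Add(-4, Mul(-1, 6))))) = Add(3, Mul(-1, Mul(5, Add(-4, -6)))) = Add(3, Mul(-1, Mul(5, -10))) = Add(3, Mul(-1, -50)) = Add(3, 50) = 53)
Function('D')(j) = Mul(Rational(1, 2), j) (Function('D')(j) = Mul(Mul(2, j), Pow(4, -1)) = Mul(Mul(2, j), Rational(1, 4)) = Mul(Rational(1, 2), j))
Function('N')(X) = Pow(Add(-29, X), -1)
Pow(Function('N')(Function('D')(y)), -1) = Pow(Pow(Add(-29, Mul(Rational(1, 2), 53)), -1), -1) = Pow(Pow(Add(-29, Rational(53, 2)), -1), -1) = Pow(Pow(Rational(-5, 2), -1), -1) = Pow(Rational(-2, 5), -1) = Rational(-5, 2)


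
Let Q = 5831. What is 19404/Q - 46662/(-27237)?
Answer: 778030/154343 ≈ 5.0409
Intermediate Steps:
19404/Q - 46662/(-27237) = 19404/5831 - 46662/(-27237) = 19404*(1/5831) - 46662*(-1/27237) = 396/119 + 2222/1297 = 778030/154343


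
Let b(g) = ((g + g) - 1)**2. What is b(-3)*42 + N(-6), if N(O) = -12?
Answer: 2046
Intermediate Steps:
b(g) = (-1 + 2*g)**2 (b(g) = (2*g - 1)**2 = (-1 + 2*g)**2)
b(-3)*42 + N(-6) = (-1 + 2*(-3))**2*42 - 12 = (-1 - 6)**2*42 - 12 = (-7)**2*42 - 12 = 49*42 - 12 = 2058 - 12 = 2046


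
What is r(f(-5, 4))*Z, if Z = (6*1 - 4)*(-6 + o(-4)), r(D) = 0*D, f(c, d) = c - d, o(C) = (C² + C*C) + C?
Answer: 0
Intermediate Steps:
o(C) = C + 2*C² (o(C) = (C² + C²) + C = 2*C² + C = C + 2*C²)
r(D) = 0
Z = 44 (Z = (6*1 - 4)*(-6 - 4*(1 + 2*(-4))) = (6 - 4)*(-6 - 4*(1 - 8)) = 2*(-6 - 4*(-7)) = 2*(-6 + 28) = 2*22 = 44)
r(f(-5, 4))*Z = 0*44 = 0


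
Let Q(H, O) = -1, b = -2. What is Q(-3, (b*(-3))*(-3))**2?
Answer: 1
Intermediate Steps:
Q(-3, (b*(-3))*(-3))**2 = (-1)**2 = 1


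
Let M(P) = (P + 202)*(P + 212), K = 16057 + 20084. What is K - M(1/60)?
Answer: -24083641/3600 ≈ -6689.9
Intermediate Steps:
K = 36141
M(P) = (202 + P)*(212 + P)
K - M(1/60) = 36141 - (42824 + (1/60)² + 414/60) = 36141 - (42824 + (1/60)² + 414*(1/60)) = 36141 - (42824 + 1/3600 + 69/10) = 36141 - 1*154191241/3600 = 36141 - 154191241/3600 = -24083641/3600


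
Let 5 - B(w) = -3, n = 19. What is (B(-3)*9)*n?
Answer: 1368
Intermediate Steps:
B(w) = 8 (B(w) = 5 - 1*(-3) = 5 + 3 = 8)
(B(-3)*9)*n = (8*9)*19 = 72*19 = 1368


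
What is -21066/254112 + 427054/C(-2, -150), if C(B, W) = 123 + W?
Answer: -18086685805/1143504 ≈ -15817.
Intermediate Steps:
-21066/254112 + 427054/C(-2, -150) = -21066/254112 + 427054/(123 - 150) = -21066*1/254112 + 427054/(-27) = -3511/42352 + 427054*(-1/27) = -3511/42352 - 427054/27 = -18086685805/1143504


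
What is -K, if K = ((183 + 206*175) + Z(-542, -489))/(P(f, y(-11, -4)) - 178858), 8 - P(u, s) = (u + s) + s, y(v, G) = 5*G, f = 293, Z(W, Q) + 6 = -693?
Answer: 35534/179103 ≈ 0.19840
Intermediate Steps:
Z(W, Q) = -699 (Z(W, Q) = -6 - 693 = -699)
P(u, s) = 8 - u - 2*s (P(u, s) = 8 - ((u + s) + s) = 8 - ((s + u) + s) = 8 - (u + 2*s) = 8 + (-u - 2*s) = 8 - u - 2*s)
K = -35534/179103 (K = ((183 + 206*175) - 699)/((8 - 1*293 - 10*(-4)) - 178858) = ((183 + 36050) - 699)/((8 - 293 - 2*(-20)) - 178858) = (36233 - 699)/((8 - 293 + 40) - 178858) = 35534/(-245 - 178858) = 35534/(-179103) = 35534*(-1/179103) = -35534/179103 ≈ -0.19840)
-K = -1*(-35534/179103) = 35534/179103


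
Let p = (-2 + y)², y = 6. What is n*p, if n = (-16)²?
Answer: 4096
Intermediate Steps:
n = 256
p = 16 (p = (-2 + 6)² = 4² = 16)
n*p = 256*16 = 4096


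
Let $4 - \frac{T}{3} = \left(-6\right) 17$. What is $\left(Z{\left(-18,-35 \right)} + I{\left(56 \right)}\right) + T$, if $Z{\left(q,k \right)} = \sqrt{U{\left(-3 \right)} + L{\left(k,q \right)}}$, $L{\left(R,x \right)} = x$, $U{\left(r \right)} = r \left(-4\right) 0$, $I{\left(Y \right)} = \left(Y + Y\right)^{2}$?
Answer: $12862 + 3 i \sqrt{2} \approx 12862.0 + 4.2426 i$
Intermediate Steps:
$I{\left(Y \right)} = 4 Y^{2}$ ($I{\left(Y \right)} = \left(2 Y\right)^{2} = 4 Y^{2}$)
$U{\left(r \right)} = 0$ ($U{\left(r \right)} = - 4 r 0 = 0$)
$T = 318$ ($T = 12 - 3 \left(\left(-6\right) 17\right) = 12 - -306 = 12 + 306 = 318$)
$Z{\left(q,k \right)} = \sqrt{q}$ ($Z{\left(q,k \right)} = \sqrt{0 + q} = \sqrt{q}$)
$\left(Z{\left(-18,-35 \right)} + I{\left(56 \right)}\right) + T = \left(\sqrt{-18} + 4 \cdot 56^{2}\right) + 318 = \left(3 i \sqrt{2} + 4 \cdot 3136\right) + 318 = \left(3 i \sqrt{2} + 12544\right) + 318 = \left(12544 + 3 i \sqrt{2}\right) + 318 = 12862 + 3 i \sqrt{2}$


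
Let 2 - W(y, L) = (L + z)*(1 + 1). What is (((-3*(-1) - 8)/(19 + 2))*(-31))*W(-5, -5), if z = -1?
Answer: 310/3 ≈ 103.33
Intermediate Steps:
W(y, L) = 4 - 2*L (W(y, L) = 2 - (L - 1)*(1 + 1) = 2 - (-1 + L)*2 = 2 - (-2 + 2*L) = 2 + (2 - 2*L) = 4 - 2*L)
(((-3*(-1) - 8)/(19 + 2))*(-31))*W(-5, -5) = (((-3*(-1) - 8)/(19 + 2))*(-31))*(4 - 2*(-5)) = (((3 - 8)/21)*(-31))*(4 + 10) = (-5*1/21*(-31))*14 = -5/21*(-31)*14 = (155/21)*14 = 310/3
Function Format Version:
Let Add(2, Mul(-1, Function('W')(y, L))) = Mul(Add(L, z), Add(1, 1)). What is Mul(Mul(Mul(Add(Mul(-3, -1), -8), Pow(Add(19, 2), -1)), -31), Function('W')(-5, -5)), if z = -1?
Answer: Rational(310, 3) ≈ 103.33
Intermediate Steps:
Function('W')(y, L) = Add(4, Mul(-2, L)) (Function('W')(y, L) = Add(2, Mul(-1, Mul(Add(L, -1), Add(1, 1)))) = Add(2, Mul(-1, Mul(Add(-1, L), 2))) = Add(2, Mul(-1, Add(-2, Mul(2, L)))) = Add(2, Add(2, Mul(-2, L))) = Add(4, Mul(-2, L)))
Mul(Mul(Mul(Add(Mul(-3, -1), -8), Pow(Add(19, 2), -1)), -31), Function('W')(-5, -5)) = Mul(Mul(Mul(Add(Mul(-3, -1), -8), Pow(Add(19, 2), -1)), -31), Add(4, Mul(-2, -5))) = Mul(Mul(Mul(Add(3, -8), Pow(21, -1)), -31), Add(4, 10)) = Mul(Mul(Mul(-5, Rational(1, 21)), -31), 14) = Mul(Mul(Rational(-5, 21), -31), 14) = Mul(Rational(155, 21), 14) = Rational(310, 3)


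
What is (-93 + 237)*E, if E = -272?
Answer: -39168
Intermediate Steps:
(-93 + 237)*E = (-93 + 237)*(-272) = 144*(-272) = -39168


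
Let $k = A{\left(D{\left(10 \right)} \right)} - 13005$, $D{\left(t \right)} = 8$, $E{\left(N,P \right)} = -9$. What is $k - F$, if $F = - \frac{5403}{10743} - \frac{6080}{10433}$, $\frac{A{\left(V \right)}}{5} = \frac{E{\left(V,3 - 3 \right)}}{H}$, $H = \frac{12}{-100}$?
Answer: $- \frac{471823474677}{37360573} \approx -12629.0$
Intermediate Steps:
$H = - \frac{3}{25}$ ($H = 12 \left(- \frac{1}{100}\right) = - \frac{3}{25} \approx -0.12$)
$A{\left(V \right)} = 375$ ($A{\left(V \right)} = 5 \left(- \frac{9}{- \frac{3}{25}}\right) = 5 \left(\left(-9\right) \left(- \frac{25}{3}\right)\right) = 5 \cdot 75 = 375$)
$k = -12630$ ($k = 375 - 13005 = -12630$)
$F = - \frac{40562313}{37360573}$ ($F = \left(-5403\right) \frac{1}{10743} - \frac{6080}{10433} = - \frac{1801}{3581} - \frac{6080}{10433} = - \frac{40562313}{37360573} \approx -1.0857$)
$k - F = -12630 - - \frac{40562313}{37360573} = -12630 + \frac{40562313}{37360573} = - \frac{471823474677}{37360573}$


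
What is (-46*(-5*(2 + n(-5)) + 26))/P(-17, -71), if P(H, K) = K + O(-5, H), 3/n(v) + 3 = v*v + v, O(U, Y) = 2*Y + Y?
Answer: 5911/1037 ≈ 5.7001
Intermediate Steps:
O(U, Y) = 3*Y
n(v) = 3/(-3 + v + v**2) (n(v) = 3/(-3 + (v*v + v)) = 3/(-3 + (v**2 + v)) = 3/(-3 + (v + v**2)) = 3/(-3 + v + v**2))
P(H, K) = K + 3*H
(-46*(-5*(2 + n(-5)) + 26))/P(-17, -71) = (-46*(-5*(2 + 3/(-3 - 5 + (-5)**2)) + 26))/(-71 + 3*(-17)) = (-46*(-5*(2 + 3/(-3 - 5 + 25)) + 26))/(-71 - 51) = -46*(-5*(2 + 3/17) + 26)/(-122) = -46*(-5*(2 + 3*(1/17)) + 26)*(-1/122) = -46*(-5*(2 + 3/17) + 26)*(-1/122) = -46*(-5*37/17 + 26)*(-1/122) = -46*(-185/17 + 26)*(-1/122) = -46*257/17*(-1/122) = -11822/17*(-1/122) = 5911/1037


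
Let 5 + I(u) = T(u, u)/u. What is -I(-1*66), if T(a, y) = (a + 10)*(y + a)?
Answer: 117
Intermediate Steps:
T(a, y) = (10 + a)*(a + y)
I(u) = -5 + (2*u² + 20*u)/u (I(u) = -5 + (u² + 10*u + 10*u + u*u)/u = -5 + (u² + 10*u + 10*u + u²)/u = -5 + (2*u² + 20*u)/u)
-I(-1*66) = -(15 + 2*(-1*66)) = -(15 + 2*(-66)) = -(15 - 132) = -1*(-117) = 117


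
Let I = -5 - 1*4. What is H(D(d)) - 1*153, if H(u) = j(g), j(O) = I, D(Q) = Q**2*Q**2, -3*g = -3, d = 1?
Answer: -162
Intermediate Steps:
g = 1 (g = -1/3*(-3) = 1)
I = -9 (I = -5 - 4 = -9)
D(Q) = Q**4
j(O) = -9
H(u) = -9
H(D(d)) - 1*153 = -9 - 1*153 = -9 - 153 = -162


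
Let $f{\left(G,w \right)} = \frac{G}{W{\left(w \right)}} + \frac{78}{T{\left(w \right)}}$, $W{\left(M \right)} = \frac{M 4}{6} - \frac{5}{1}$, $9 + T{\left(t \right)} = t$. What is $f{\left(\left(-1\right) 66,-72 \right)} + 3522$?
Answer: $\frac{5040386}{1431} \approx 3522.3$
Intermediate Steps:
$T{\left(t \right)} = -9 + t$
$W{\left(M \right)} = -5 + \frac{2 M}{3}$ ($W{\left(M \right)} = 4 M \frac{1}{6} - 5 = \frac{2 M}{3} - 5 = -5 + \frac{2 M}{3}$)
$f{\left(G,w \right)} = \frac{78}{-9 + w} + \frac{G}{-5 + \frac{2 w}{3}}$ ($f{\left(G,w \right)} = \frac{G}{-5 + \frac{2 w}{3}} + \frac{78}{-9 + w} = \frac{78}{-9 + w} + \frac{G}{-5 + \frac{2 w}{3}}$)
$f{\left(\left(-1\right) 66,-72 \right)} + 3522 = \frac{3 \left(-390 + 52 \left(-72\right) + \left(-1\right) 66 \left(-9 - 72\right)\right)}{\left(-15 + 2 \left(-72\right)\right) \left(-9 - 72\right)} + 3522 = \frac{3 \left(-390 - 3744 - -5346\right)}{\left(-15 - 144\right) \left(-81\right)} + 3522 = 3 \frac{1}{-159} \left(- \frac{1}{81}\right) \left(-390 - 3744 + 5346\right) + 3522 = 3 \left(- \frac{1}{159}\right) \left(- \frac{1}{81}\right) 1212 + 3522 = \frac{404}{1431} + 3522 = \frac{5040386}{1431}$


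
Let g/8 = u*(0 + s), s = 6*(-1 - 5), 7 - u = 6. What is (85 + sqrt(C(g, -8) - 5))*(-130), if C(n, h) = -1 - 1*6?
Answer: -11050 - 260*I*sqrt(3) ≈ -11050.0 - 450.33*I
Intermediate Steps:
u = 1 (u = 7 - 1*6 = 7 - 6 = 1)
s = -36 (s = 6*(-6) = -36)
g = -288 (g = 8*(1*(0 - 36)) = 8*(1*(-36)) = 8*(-36) = -288)
C(n, h) = -7 (C(n, h) = -1 - 6 = -7)
(85 + sqrt(C(g, -8) - 5))*(-130) = (85 + sqrt(-7 - 5))*(-130) = (85 + sqrt(-12))*(-130) = (85 + 2*I*sqrt(3))*(-130) = -11050 - 260*I*sqrt(3)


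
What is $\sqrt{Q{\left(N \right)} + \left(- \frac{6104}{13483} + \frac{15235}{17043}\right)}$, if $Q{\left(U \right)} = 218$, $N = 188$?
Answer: $\frac{5 \sqrt{461380989758235963}}{229790769} \approx 14.78$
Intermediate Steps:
$\sqrt{Q{\left(N \right)} + \left(- \frac{6104}{13483} + \frac{15235}{17043}\right)} = \sqrt{218 + \left(- \frac{6104}{13483} + \frac{15235}{17043}\right)} = \sqrt{218 + \frac{101383033}{229790769}} = \sqrt{\frac{50195770675}{229790769}} = \frac{5 \sqrt{461380989758235963}}{229790769}$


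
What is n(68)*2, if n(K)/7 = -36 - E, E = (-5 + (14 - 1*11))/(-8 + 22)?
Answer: -502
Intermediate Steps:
E = -⅐ (E = (-5 + (14 - 11))/14 = (-5 + 3)*(1/14) = -2*1/14 = -⅐ ≈ -0.14286)
n(K) = -251 (n(K) = 7*(-36 - 1*(-⅐)) = 7*(-36 + ⅐) = 7*(-251/7) = -251)
n(68)*2 = -251*2 = -502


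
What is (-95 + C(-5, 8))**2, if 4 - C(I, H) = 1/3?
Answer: 75076/9 ≈ 8341.8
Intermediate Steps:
C(I, H) = 11/3 (C(I, H) = 4 - 1/3 = 11/3)
(-95 + C(-5, 8))**2 = (-95 + 11/3)**2 = (-274/3)**2 = 75076/9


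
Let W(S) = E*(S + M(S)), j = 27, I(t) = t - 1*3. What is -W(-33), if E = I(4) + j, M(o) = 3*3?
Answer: 672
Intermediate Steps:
I(t) = -3 + t (I(t) = t - 3 = -3 + t)
M(o) = 9
E = 28 (E = (-3 + 4) + 27 = 1 + 27 = 28)
W(S) = 252 + 28*S (W(S) = 28*(S + 9) = 28*(9 + S) = 252 + 28*S)
-W(-33) = -(252 + 28*(-33)) = -(252 - 924) = -1*(-672) = 672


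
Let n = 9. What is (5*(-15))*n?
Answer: -675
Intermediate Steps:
(5*(-15))*n = (5*(-15))*9 = -75*9 = -675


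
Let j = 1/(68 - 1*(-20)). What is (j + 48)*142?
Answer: 299975/44 ≈ 6817.6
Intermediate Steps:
j = 1/88 (j = 1/(68 + 20) = 1/88 ≈ 0.011364)
(j + 48)*142 = (1/88 + 48)*142 = (4225/88)*142 = 299975/44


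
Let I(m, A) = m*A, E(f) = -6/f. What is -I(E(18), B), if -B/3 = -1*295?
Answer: 295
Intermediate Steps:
B = 885 (B = -(-3)*295 = -3*(-295) = 885)
I(m, A) = A*m
-I(E(18), B) = -885*(-6/18) = -885*(-6*1/18) = -885*(-1)/3 = -1*(-295) = 295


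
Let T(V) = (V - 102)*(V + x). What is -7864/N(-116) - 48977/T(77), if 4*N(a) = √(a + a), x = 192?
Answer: 48977/6725 + 7864*I*√58/29 ≈ 7.2828 + 2065.2*I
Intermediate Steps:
T(V) = (-102 + V)*(192 + V) (T(V) = (V - 102)*(V + 192) = (-102 + V)*(192 + V))
N(a) = √2*√a/4 (N(a) = √(a + a)/4 = √(2*a)/4 = (√2*√a)/4 = √2*√a/4)
-7864/N(-116) - 48977/T(77) = -7864*(-I*√58/29) - 48977/(-19584 + 77² + 90*77) = -7864*(-I*√58/29) - 48977/(-19584 + 5929 + 6930) = -7864*(-I*√58/29) - 48977/(-6725) = -(-7864)*I*√58/29 - 48977*(-1/6725) = 7864*I*√58/29 + 48977/6725 = 48977/6725 + 7864*I*√58/29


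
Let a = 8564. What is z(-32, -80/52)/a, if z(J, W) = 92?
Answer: 23/2141 ≈ 0.010743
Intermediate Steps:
z(-32, -80/52)/a = 92/8564 = 92*(1/8564) = 23/2141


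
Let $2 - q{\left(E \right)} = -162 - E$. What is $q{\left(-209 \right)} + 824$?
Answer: $779$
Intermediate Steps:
$q{\left(E \right)} = 164 + E$ ($q{\left(E \right)} = 2 - \left(-162 - E\right) = 2 + \left(162 + E\right) = 164 + E$)
$q{\left(-209 \right)} + 824 = \left(164 - 209\right) + 824 = -45 + 824 = 779$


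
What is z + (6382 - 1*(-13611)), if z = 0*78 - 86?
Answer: 19907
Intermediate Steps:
z = -86 (z = 0 - 86 = -86)
z + (6382 - 1*(-13611)) = -86 + (6382 - 1*(-13611)) = -86 + (6382 + 13611) = -86 + 19993 = 19907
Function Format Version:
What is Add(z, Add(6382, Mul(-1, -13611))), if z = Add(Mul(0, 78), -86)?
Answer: 19907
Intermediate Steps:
z = -86 (z = Add(0, -86) = -86)
Add(z, Add(6382, Mul(-1, -13611))) = Add(-86, Add(6382, Mul(-1, -13611))) = Add(-86, Add(6382, 13611)) = Add(-86, 19993) = 19907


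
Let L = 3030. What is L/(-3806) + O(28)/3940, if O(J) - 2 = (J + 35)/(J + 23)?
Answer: -20274007/25492588 ≈ -0.79529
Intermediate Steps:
O(J) = 2 + (35 + J)/(23 + J) (O(J) = 2 + (J + 35)/(J + 23) = 2 + (35 + J)/(23 + J))
L/(-3806) + O(28)/3940 = 3030/(-3806) + (3*(27 + 28)/(23 + 28))/3940 = 3030*(-1/3806) + (3*55/51)*(1/3940) = -1515/1903 + (3*(1/51)*55)*(1/3940) = -1515/1903 + (55/17)*(1/3940) = -1515/1903 + 11/13396 = -20274007/25492588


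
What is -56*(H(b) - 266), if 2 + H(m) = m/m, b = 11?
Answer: 14952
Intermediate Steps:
H(m) = -1 (H(m) = -2 + m/m = -2 + 1 = -1)
-56*(H(b) - 266) = -56*(-1 - 266) = -56*(-267) = 14952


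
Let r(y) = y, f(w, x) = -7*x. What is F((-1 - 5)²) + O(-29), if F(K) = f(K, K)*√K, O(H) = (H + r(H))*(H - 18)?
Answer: 1214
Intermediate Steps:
O(H) = 2*H*(-18 + H) (O(H) = (H + H)*(H - 18) = (2*H)*(-18 + H) = 2*H*(-18 + H))
F(K) = -7*K^(3/2) (F(K) = (-7*K)*√K = -7*K^(3/2))
F((-1 - 5)²) + O(-29) = -7*((-1 - 5)²)^(3/2) + 2*(-29)*(-18 - 29) = -7*((-6)²)^(3/2) + 2*(-29)*(-47) = -7*36^(3/2) + 2726 = -7*216 + 2726 = -1512 + 2726 = 1214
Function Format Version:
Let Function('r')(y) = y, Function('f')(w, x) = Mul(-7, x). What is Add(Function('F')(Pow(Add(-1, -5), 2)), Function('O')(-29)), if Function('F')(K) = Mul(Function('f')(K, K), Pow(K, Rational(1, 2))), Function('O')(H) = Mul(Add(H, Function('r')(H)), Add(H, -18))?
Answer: 1214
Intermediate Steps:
Function('O')(H) = Mul(2, H, Add(-18, H)) (Function('O')(H) = Mul(Add(H, H), Add(H, -18)) = Mul(Mul(2, H), Add(-18, H)) = Mul(2, H, Add(-18, H)))
Function('F')(K) = Mul(-7, Pow(K, Rational(3, 2))) (Function('F')(K) = Mul(Mul(-7, K), Pow(K, Rational(1, 2))) = Mul(-7, Pow(K, Rational(3, 2))))
Add(Function('F')(Pow(Add(-1, -5), 2)), Function('O')(-29)) = Add(Mul(-7, Pow(Pow(Add(-1, -5), 2), Rational(3, 2))), Mul(2, -29, Add(-18, -29))) = Add(Mul(-7, Pow(Pow(-6, 2), Rational(3, 2))), Mul(2, -29, -47)) = Add(Mul(-7, Pow(36, Rational(3, 2))), 2726) = Add(Mul(-7, 216), 2726) = Add(-1512, 2726) = 1214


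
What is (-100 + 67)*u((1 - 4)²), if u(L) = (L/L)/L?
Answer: -11/3 ≈ -3.6667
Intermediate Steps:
u(L) = 1/L
(-100 + 67)*u((1 - 4)²) = (-100 + 67)/((1 - 4)²) = -33/((-3)²) = -33/9 = -33*⅑ = -11/3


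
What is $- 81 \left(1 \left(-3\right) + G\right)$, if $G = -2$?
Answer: $405$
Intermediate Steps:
$- 81 \left(1 \left(-3\right) + G\right) = - 81 \left(1 \left(-3\right) - 2\right) = - 81 \left(-3 - 2\right) = \left(-81\right) \left(-5\right) = 405$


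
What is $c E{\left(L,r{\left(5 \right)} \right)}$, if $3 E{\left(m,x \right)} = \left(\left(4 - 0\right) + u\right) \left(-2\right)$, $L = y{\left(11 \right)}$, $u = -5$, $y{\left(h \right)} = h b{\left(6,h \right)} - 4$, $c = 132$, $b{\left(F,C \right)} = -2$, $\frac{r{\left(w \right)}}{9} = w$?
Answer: $88$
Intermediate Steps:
$r{\left(w \right)} = 9 w$
$y{\left(h \right)} = -4 - 2 h$ ($y{\left(h \right)} = h \left(-2\right) - 4 = - 2 h - 4 = -4 - 2 h$)
$L = -26$ ($L = -4 - 22 = -26$)
$E{\left(m,x \right)} = \frac{2}{3}$ ($E{\left(m,x \right)} = \frac{\left(\left(4 - 0\right) - 5\right) \left(-2\right)}{3} = \frac{\left(\left(4 + 0\right) - 5\right) \left(-2\right)}{3} = \frac{\left(4 - 5\right) \left(-2\right)}{3} = \frac{\left(-1\right) \left(-2\right)}{3} = \frac{1}{3} \cdot 2 = \frac{2}{3}$)
$c E{\left(L,r{\left(5 \right)} \right)} = 132 \cdot \frac{2}{3} = 88$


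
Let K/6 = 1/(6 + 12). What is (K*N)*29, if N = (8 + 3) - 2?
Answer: 87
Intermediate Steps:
K = ⅓ (K = 6/(6 + 12) = 6/18 = 6*(1/18) = ⅓ ≈ 0.33333)
N = 9 (N = 11 - 2 = 9)
(K*N)*29 = ((⅓)*9)*29 = 3*29 = 87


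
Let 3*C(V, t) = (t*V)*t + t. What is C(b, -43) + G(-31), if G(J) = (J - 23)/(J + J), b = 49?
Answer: 935793/31 ≈ 30187.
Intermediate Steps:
C(V, t) = t/3 + V*t²/3 (C(V, t) = ((t*V)*t + t)/3 = ((V*t)*t + t)/3 = (V*t² + t)/3 = (t + V*t²)/3 = t/3 + V*t²/3)
G(J) = (-23 + J)/(2*J) (G(J) = (-23 + J)/((2*J)) = (-23 + J)*(1/(2*J)) = (-23 + J)/(2*J))
C(b, -43) + G(-31) = (⅓)*(-43)*(1 + 49*(-43)) + (½)*(-23 - 31)/(-31) = (⅓)*(-43)*(1 - 2107) + (½)*(-1/31)*(-54) = (⅓)*(-43)*(-2106) + 27/31 = 30186 + 27/31 = 935793/31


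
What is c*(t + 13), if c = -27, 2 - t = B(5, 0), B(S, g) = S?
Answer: -270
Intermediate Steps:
t = -3 (t = 2 - 1*5 = 2 - 5 = -3)
c*(t + 13) = -27*(-3 + 13) = -27*10 = -270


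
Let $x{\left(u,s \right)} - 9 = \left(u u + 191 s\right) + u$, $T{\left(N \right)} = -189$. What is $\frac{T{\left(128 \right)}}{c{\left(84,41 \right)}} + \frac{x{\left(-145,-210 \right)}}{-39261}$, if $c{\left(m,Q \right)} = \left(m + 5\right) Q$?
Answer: $\frac{20905700}{47754463} \approx 0.43777$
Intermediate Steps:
$c{\left(m,Q \right)} = Q \left(5 + m\right)$ ($c{\left(m,Q \right)} = \left(5 + m\right) Q = Q \left(5 + m\right)$)
$x{\left(u,s \right)} = 9 + u + u^{2} + 191 s$ ($x{\left(u,s \right)} = 9 + \left(\left(u u + 191 s\right) + u\right) = 9 + \left(\left(u^{2} + 191 s\right) + u\right) = 9 + \left(u + u^{2} + 191 s\right) = 9 + u + u^{2} + 191 s$)
$\frac{T{\left(128 \right)}}{c{\left(84,41 \right)}} + \frac{x{\left(-145,-210 \right)}}{-39261} = - \frac{189}{41 \left(5 + 84\right)} + \frac{9 - 145 + \left(-145\right)^{2} + 191 \left(-210\right)}{-39261} = - \frac{189}{41 \cdot 89} + \left(9 - 145 + 21025 - 40110\right) \left(- \frac{1}{39261}\right) = - \frac{189}{3649} - - \frac{6407}{13087} = \left(-189\right) \frac{1}{3649} + \frac{6407}{13087} = - \frac{189}{3649} + \frac{6407}{13087} = \frac{20905700}{47754463}$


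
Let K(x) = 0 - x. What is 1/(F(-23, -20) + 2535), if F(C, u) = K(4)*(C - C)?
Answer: 1/2535 ≈ 0.00039448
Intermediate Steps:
K(x) = -x
F(C, u) = 0 (F(C, u) = (-1*4)*(C - C) = -4*0 = 0)
1/(F(-23, -20) + 2535) = 1/(0 + 2535) = 1/2535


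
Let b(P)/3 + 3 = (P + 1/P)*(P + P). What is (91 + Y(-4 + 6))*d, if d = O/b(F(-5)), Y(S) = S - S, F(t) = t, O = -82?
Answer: -1066/21 ≈ -50.762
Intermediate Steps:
b(P) = -9 + 6*P*(P + 1/P) (b(P) = -9 + 3*((P + 1/P)*(P + P)) = -9 + 3*((P + 1/P)*(2*P)) = -9 + 3*(2*P*(P + 1/P)) = -9 + 6*P*(P + 1/P))
Y(S) = 0
d = -82/147 (d = -82/(-3 + 6*(-5)²) = -82/(-3 + 6*25) = -82/(-3 + 150) = -82/147 ≈ -0.55782)
(91 + Y(-4 + 6))*d = (91 + 0)*(-82/147) = 91*(-82/147) = -1066/21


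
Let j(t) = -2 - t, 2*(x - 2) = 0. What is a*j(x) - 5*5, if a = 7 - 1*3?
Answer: -41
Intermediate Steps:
x = 2 (x = 2 + (½)*0 = 2 + 0 = 2)
a = 4 (a = 7 - 3 = 4)
a*j(x) - 5*5 = 4*(-2 - 1*2) - 5*5 = 4*(-2 - 2) - 25 = 4*(-4) - 25 = -16 - 25 = -41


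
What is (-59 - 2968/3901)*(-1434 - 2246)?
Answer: 857907360/3901 ≈ 2.1992e+5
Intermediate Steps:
(-59 - 2968/3901)*(-1434 - 2246) = (-59 - 2968*1/3901)*(-3680) = (-59 - 2968/3901)*(-3680) = -233127/3901*(-3680) = 857907360/3901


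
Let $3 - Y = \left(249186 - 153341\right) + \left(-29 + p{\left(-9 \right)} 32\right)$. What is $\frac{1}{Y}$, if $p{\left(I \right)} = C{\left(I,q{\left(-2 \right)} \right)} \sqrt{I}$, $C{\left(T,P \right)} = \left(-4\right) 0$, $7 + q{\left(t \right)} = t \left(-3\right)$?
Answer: $- \frac{1}{95813} \approx -1.0437 \cdot 10^{-5}$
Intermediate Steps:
$q{\left(t \right)} = -7 - 3 t$ ($q{\left(t \right)} = -7 + t \left(-3\right) = -7 - 3 t$)
$C{\left(T,P \right)} = 0$
$p{\left(I \right)} = 0$ ($p{\left(I \right)} = 0 \sqrt{I} = 0$)
$Y = -95813$ ($Y = 3 - \left(\left(249186 - 153341\right) + \left(-29 + 0 \cdot 32\right)\right) = 3 - \left(95845 + \left(-29 + 0\right)\right) = 3 - \left(95845 - 29\right) = 3 - 95816 = -95813$)
$\frac{1}{Y} = \frac{1}{-95813} = - \frac{1}{95813}$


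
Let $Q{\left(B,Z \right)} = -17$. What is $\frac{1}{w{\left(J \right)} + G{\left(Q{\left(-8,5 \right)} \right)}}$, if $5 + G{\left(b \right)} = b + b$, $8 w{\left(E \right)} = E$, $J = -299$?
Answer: $- \frac{8}{611} \approx -0.013093$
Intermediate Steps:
$w{\left(E \right)} = \frac{E}{8}$
$G{\left(b \right)} = -5 + 2 b$ ($G{\left(b \right)} = -5 + \left(b + b\right) = -5 + 2 b$)
$\frac{1}{w{\left(J \right)} + G{\left(Q{\left(-8,5 \right)} \right)}} = \frac{1}{\frac{1}{8} \left(-299\right) + \left(-5 + 2 \left(-17\right)\right)} = \frac{1}{- \frac{299}{8} - 39} = \frac{1}{- \frac{611}{8}} = - \frac{8}{611}$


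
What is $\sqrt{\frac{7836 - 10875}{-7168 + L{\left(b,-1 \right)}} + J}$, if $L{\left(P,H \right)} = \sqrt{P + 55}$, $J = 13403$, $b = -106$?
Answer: $\sqrt{\frac{96075743 - 13403 i \sqrt{51}}{7168 - i \sqrt{51}}} \approx 115.77 + 2.0 \cdot 10^{-6} i$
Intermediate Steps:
$L{\left(P,H \right)} = \sqrt{55 + P}$
$\sqrt{\frac{7836 - 10875}{-7168 + L{\left(b,-1 \right)}} + J} = \sqrt{\frac{7836 - 10875}{-7168 + \sqrt{55 - 106}} + 13403} = \sqrt{- \frac{3039}{-7168 + \sqrt{-51}} + 13403} = \sqrt{- \frac{3039}{-7168 + i \sqrt{51}} + 13403} = \sqrt{13403 - \frac{3039}{-7168 + i \sqrt{51}}}$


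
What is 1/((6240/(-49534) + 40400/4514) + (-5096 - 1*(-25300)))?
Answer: 55899119/1129879051836 ≈ 4.9474e-5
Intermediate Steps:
1/((6240/(-49534) + 40400/4514) + (-5096 - 1*(-25300))) = 1/((6240*(-1/49534) + 40400*(1/4514)) + (-5096 + 25300)) = 1/((-3120/24767 + 20200/2257) + 20204) = 1/(493251560/55899119 + 20204) = 1/(1129879051836/55899119) = 55899119/1129879051836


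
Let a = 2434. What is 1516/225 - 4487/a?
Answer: 2680369/547650 ≈ 4.8943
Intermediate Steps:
1516/225 - 4487/a = 1516/225 - 4487/2434 = 2680369/547650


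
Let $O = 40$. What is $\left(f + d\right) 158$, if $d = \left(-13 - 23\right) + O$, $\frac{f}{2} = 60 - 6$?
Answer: $17696$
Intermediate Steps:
$f = 108$ ($f = 2 \left(60 - 6\right) = 2 \cdot 54 = 108$)
$d = 4$ ($d = \left(-13 - 23\right) + 40 = -36 + 40 = 4$)
$\left(f + d\right) 158 = \left(108 + 4\right) 158 = 112 \cdot 158 = 17696$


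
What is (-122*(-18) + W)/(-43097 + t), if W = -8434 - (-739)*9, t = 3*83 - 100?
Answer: -413/42948 ≈ -0.0096163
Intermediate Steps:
t = 149 (t = 249 - 100 = 149)
W = -1783 (W = -8434 - 1*(-6651) = -8434 + 6651 = -1783)
(-122*(-18) + W)/(-43097 + t) = (-122*(-18) - 1783)/(-43097 + 149) = (2196 - 1783)/(-42948) = 413*(-1/42948) = -413/42948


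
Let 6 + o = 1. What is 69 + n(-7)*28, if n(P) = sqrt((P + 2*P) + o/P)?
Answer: 69 + 4*I*sqrt(994) ≈ 69.0 + 126.11*I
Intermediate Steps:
o = -5 (o = -6 + 1 = -5)
n(P) = sqrt(-5/P + 3*P) (n(P) = sqrt((P + 2*P) - 5/P) = sqrt(3*P - 5/P) = sqrt(-5/P + 3*P))
69 + n(-7)*28 = 69 + sqrt(-5/(-7) + 3*(-7))*28 = 69 + sqrt(-5*(-1/7) - 21)*28 = 69 + sqrt(5/7 - 21)*28 = 69 + sqrt(-142/7)*28 = 69 + (I*sqrt(994)/7)*28 = 69 + 4*I*sqrt(994)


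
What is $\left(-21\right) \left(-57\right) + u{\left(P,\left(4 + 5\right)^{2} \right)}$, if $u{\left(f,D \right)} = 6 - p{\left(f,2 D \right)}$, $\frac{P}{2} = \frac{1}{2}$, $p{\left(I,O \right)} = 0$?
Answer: $1203$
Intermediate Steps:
$P = 1$ ($P = \frac{2}{2} = 2 \cdot \frac{1}{2} = 1$)
$u{\left(f,D \right)} = 6$ ($u{\left(f,D \right)} = 6 - 0 = 6 + 0 = 6$)
$\left(-21\right) \left(-57\right) + u{\left(P,\left(4 + 5\right)^{2} \right)} = \left(-21\right) \left(-57\right) + 6 = 1197 + 6 = 1203$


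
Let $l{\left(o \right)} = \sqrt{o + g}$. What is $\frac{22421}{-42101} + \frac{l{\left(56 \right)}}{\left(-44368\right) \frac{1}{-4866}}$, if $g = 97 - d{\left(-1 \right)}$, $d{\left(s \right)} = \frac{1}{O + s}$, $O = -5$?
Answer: $- \frac{22421}{42101} + \frac{811 \sqrt{5514}}{44368} \approx 0.82477$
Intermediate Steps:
$d{\left(s \right)} = \frac{1}{-5 + s}$
$g = \frac{583}{6}$ ($g = 97 - \frac{1}{-5 - 1} = 97 - \frac{1}{-6} = 97 - - \frac{1}{6} = 97 + \frac{1}{6} = \frac{583}{6} \approx 97.167$)
$l{\left(o \right)} = \sqrt{\frac{583}{6} + o}$ ($l{\left(o \right)} = \sqrt{o + \frac{583}{6}} = \sqrt{\frac{583}{6} + o}$)
$\frac{22421}{-42101} + \frac{l{\left(56 \right)}}{\left(-44368\right) \frac{1}{-4866}} = \frac{22421}{-42101} + \frac{\frac{1}{6} \sqrt{3498 + 36 \cdot 56}}{\left(-44368\right) \frac{1}{-4866}} = 22421 \left(- \frac{1}{42101}\right) + \frac{\frac{1}{6} \sqrt{3498 + 2016}}{\left(-44368\right) \left(- \frac{1}{4866}\right)} = - \frac{22421}{42101} + \frac{\frac{1}{6} \sqrt{5514}}{\frac{22184}{2433}} = - \frac{22421}{42101} + \frac{\sqrt{5514}}{6} \cdot \frac{2433}{22184} = - \frac{22421}{42101} + \frac{811 \sqrt{5514}}{44368}$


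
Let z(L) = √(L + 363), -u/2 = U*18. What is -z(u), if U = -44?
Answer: -√1947 ≈ -44.125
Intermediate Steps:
u = 1584 (u = -(-88)*18 = -2*(-792) = 1584)
z(L) = √(363 + L)
-z(u) = -√(363 + 1584) = -√1947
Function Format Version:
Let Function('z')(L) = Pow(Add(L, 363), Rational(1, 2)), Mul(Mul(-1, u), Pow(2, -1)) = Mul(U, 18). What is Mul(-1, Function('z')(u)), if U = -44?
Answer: Mul(-1, Pow(1947, Rational(1, 2))) ≈ -44.125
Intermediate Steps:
u = 1584 (u = Mul(-2, Mul(-44, 18)) = Mul(-2, -792) = 1584)
Function('z')(L) = Pow(Add(363, L), Rational(1, 2))
Mul(-1, Function('z')(u)) = Mul(-1, Pow(Add(363, 1584), Rational(1, 2))) = Mul(-1, Pow(1947, Rational(1, 2)))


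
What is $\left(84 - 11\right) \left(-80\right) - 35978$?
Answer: $-41818$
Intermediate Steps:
$\left(84 - 11\right) \left(-80\right) - 35978 = 73 \left(-80\right) - 35978 = -5840 - 35978 = -41818$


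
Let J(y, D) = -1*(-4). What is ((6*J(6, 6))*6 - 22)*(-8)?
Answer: -976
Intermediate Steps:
J(y, D) = 4
((6*J(6, 6))*6 - 22)*(-8) = ((6*4)*6 - 22)*(-8) = (24*6 - 22)*(-8) = (144 - 22)*(-8) = 122*(-8) = -976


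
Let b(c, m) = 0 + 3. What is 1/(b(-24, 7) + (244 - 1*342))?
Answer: -1/95 ≈ -0.010526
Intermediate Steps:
b(c, m) = 3
1/(b(-24, 7) + (244 - 1*342)) = 1/(3 + (244 - 1*342)) = 1/(3 + (244 - 342)) = 1/(3 - 98) = 1/(-95) = -1/95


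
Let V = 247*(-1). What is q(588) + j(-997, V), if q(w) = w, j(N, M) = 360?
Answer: 948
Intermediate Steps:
V = -247
q(588) + j(-997, V) = 588 + 360 = 948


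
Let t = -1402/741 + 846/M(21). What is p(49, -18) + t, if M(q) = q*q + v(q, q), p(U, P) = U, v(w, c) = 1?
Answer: 617530/12597 ≈ 49.022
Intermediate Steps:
M(q) = 1 + q² (M(q) = q*q + 1 = q² + 1 = 1 + q²)
t = 277/12597 (t = -1402/741 + 846/(1 + 21²) = -1402*1/741 + 846/(1 + 441) = -1402/741 + 846/442 = -1402/741 + 846*(1/442) = -1402/741 + 423/221 = 277/12597 ≈ 0.021989)
p(49, -18) + t = 49 + 277/12597 = 617530/12597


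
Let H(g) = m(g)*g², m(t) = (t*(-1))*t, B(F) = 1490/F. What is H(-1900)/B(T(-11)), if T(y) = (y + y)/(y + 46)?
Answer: 5734124000000/1043 ≈ 5.4977e+9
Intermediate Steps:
T(y) = 2*y/(46 + y) (T(y) = (2*y)/(46 + y) = 2*y/(46 + y))
m(t) = -t² (m(t) = (-t)*t = -t²)
H(g) = -g⁴ (H(g) = (-g²)*g² = -g⁴)
H(-1900)/B(T(-11)) = (-1*(-1900)⁴)/((1490/((2*(-11)/(46 - 11))))) = (-1*13032100000000)/((1490/((2*(-11)/35)))) = -13032100000000/(1490/((2*(-11)*(1/35)))) = -13032100000000/(1490/(-22/35)) = -13032100000000/(1490*(-35/22)) = -13032100000000/(-26075/11) = -13032100000000*(-11/26075) = 5734124000000/1043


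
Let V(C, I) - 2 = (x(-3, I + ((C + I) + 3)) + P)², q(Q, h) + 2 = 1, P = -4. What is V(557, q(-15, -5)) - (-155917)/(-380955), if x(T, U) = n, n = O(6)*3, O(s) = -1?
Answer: 19272788/380955 ≈ 50.591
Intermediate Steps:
q(Q, h) = -1 (q(Q, h) = -2 + 1 = -1)
n = -3 (n = -1*3 = -3)
x(T, U) = -3
V(C, I) = 51 (V(C, I) = 2 + (-3 - 4)² = 2 + (-7)² = 2 + 49 = 51)
V(557, q(-15, -5)) - (-155917)/(-380955) = 51 - (-155917)/(-380955) = 51 - (-155917)*(-1)/380955 = 51 - 1*155917/380955 = 51 - 155917/380955 = 19272788/380955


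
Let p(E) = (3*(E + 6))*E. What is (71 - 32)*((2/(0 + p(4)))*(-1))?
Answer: -13/20 ≈ -0.65000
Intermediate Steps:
p(E) = E*(18 + 3*E) (p(E) = (3*(6 + E))*E = (18 + 3*E)*E = E*(18 + 3*E))
(71 - 32)*((2/(0 + p(4)))*(-1)) = (71 - 32)*((2/(0 + 3*4*(6 + 4)))*(-1)) = 39*((2/(0 + 3*4*10))*(-1)) = 39*((2/(0 + 120))*(-1)) = 39*((2/120)*(-1)) = 39*(((1/120)*2)*(-1)) = 39*((1/60)*(-1)) = 39*(-1/60) = -13/20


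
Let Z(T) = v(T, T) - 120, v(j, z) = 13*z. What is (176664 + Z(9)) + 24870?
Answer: 201531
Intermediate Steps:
Z(T) = -120 + 13*T (Z(T) = 13*T - 120 = -120 + 13*T)
(176664 + Z(9)) + 24870 = (176664 + (-120 + 13*9)) + 24870 = (176664 + (-120 + 117)) + 24870 = (176664 - 3) + 24870 = 176661 + 24870 = 201531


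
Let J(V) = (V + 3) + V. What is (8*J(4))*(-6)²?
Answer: 3168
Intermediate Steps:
J(V) = 3 + 2*V (J(V) = (3 + V) + V = 3 + 2*V)
(8*J(4))*(-6)² = (8*(3 + 2*4))*(-6)² = (8*(3 + 8))*36 = (8*11)*36 = 88*36 = 3168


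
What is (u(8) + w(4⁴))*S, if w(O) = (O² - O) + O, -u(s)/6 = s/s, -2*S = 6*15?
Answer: -2948850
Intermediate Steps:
S = -45 (S = -3*15 = -½*90 = -45)
u(s) = -6 (u(s) = -6*s/s = -6*1 = -6)
w(O) = O²
(u(8) + w(4⁴))*S = (-6 + (4⁴)²)*(-45) = (-6 + 256²)*(-45) = (-6 + 65536)*(-45) = 65530*(-45) = -2948850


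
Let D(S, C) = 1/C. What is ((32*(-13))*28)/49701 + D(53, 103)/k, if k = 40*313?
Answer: -15020745179/64092421560 ≈ -0.23436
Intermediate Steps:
k = 12520
((32*(-13))*28)/49701 + D(53, 103)/k = ((32*(-13))*28)/49701 + 1/(103*12520) = -416*28*(1/49701) + (1/103)*(1/12520) = -11648*1/49701 + 1/1289560 = -11648/49701 + 1/1289560 = -15020745179/64092421560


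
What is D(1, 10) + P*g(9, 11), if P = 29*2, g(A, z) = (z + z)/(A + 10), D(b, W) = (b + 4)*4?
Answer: 1656/19 ≈ 87.158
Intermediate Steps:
D(b, W) = 16 + 4*b (D(b, W) = (4 + b)*4 = 16 + 4*b)
g(A, z) = 2*z/(10 + A) (g(A, z) = (2*z)/(10 + A) = 2*z/(10 + A))
P = 58
D(1, 10) + P*g(9, 11) = (16 + 4*1) + 58*(2*11/(10 + 9)) = (16 + 4) + 58*(2*11/19) = 20 + 58*(2*11*(1/19)) = 20 + 58*(22/19) = 20 + 1276/19 = 1656/19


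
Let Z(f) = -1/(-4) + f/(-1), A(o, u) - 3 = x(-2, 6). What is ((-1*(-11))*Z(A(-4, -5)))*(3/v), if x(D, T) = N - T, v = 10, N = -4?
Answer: 957/40 ≈ 23.925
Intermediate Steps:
x(D, T) = -4 - T
A(o, u) = -7 (A(o, u) = 3 + (-4 - 1*6) = 3 + (-4 - 6) = 3 - 10 = -7)
Z(f) = 1/4 - f (Z(f) = -1*(-1/4) + f*(-1) = 1/4 - f)
((-1*(-11))*Z(A(-4, -5)))*(3/v) = ((-1*(-11))*(1/4 - 1*(-7)))*(3/10) = (11*(1/4 + 7))*(3*(1/10)) = (11*(29/4))*(3/10) = (319/4)*(3/10) = 957/40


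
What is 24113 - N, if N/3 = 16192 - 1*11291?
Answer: 9410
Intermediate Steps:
N = 14703 (N = 3*(16192 - 1*11291) = 3*(16192 - 11291) = 3*4901 = 14703)
24113 - N = 24113 - 1*14703 = 24113 - 14703 = 9410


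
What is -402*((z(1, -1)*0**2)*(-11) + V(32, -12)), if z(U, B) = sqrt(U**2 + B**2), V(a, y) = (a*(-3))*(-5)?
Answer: -192960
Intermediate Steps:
V(a, y) = 15*a (V(a, y) = -3*a*(-5) = 15*a)
z(U, B) = sqrt(B**2 + U**2)
-402*((z(1, -1)*0**2)*(-11) + V(32, -12)) = -402*((sqrt((-1)**2 + 1**2)*0**2)*(-11) + 15*32) = -402*((sqrt(1 + 1)*0)*(-11) + 480) = -402*((sqrt(2)*0)*(-11) + 480) = -402*(0*(-11) + 480) = -402*(0 + 480) = -402*480 = -192960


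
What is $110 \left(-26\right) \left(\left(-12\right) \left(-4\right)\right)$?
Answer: $-137280$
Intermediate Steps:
$110 \left(-26\right) \left(\left(-12\right) \left(-4\right)\right) = \left(-2860\right) 48 = -137280$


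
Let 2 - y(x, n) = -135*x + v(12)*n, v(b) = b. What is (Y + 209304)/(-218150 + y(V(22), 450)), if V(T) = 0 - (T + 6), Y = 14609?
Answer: -223913/227328 ≈ -0.98498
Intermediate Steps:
V(T) = -6 - T (V(T) = 0 - (6 + T) = 0 + (-6 - T) = -6 - T)
y(x, n) = 2 - 12*n + 135*x (y(x, n) = 2 - (-135*x + 12*n) = 2 + (-12*n + 135*x) = 2 - 12*n + 135*x)
(Y + 209304)/(-218150 + y(V(22), 450)) = (14609 + 209304)/(-218150 + (2 - 12*450 + 135*(-6 - 1*22))) = 223913/(-218150 + (2 - 5400 + 135*(-6 - 22))) = 223913/(-218150 + (2 - 5400 + 135*(-28))) = 223913/(-218150 + (2 - 5400 - 3780)) = 223913/(-218150 - 9178) = 223913/(-227328) = 223913*(-1/227328) = -223913/227328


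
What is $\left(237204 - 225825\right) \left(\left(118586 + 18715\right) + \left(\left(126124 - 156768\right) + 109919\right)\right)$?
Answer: $2464418304$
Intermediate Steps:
$\left(237204 - 225825\right) \left(\left(118586 + 18715\right) + \left(\left(126124 - 156768\right) + 109919\right)\right) = 11379 \left(137301 + \left(-30644 + 109919\right)\right) = 11379 \left(137301 + 79275\right) = 11379 \cdot 216576 = 2464418304$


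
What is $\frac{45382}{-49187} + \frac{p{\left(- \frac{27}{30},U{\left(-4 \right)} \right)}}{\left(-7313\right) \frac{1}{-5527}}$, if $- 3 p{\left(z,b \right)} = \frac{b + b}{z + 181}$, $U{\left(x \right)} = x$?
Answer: $- \frac{1771391368178}{1943483580993} \approx -0.91145$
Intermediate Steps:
$p{\left(z,b \right)} = - \frac{2 b}{3 \left(181 + z\right)}$ ($p{\left(z,b \right)} = - \frac{\left(b + b\right) \frac{1}{z + 181}}{3} = - \frac{2 b \frac{1}{181 + z}}{3} = - \frac{2 b}{3 \left(181 + z\right)}$)
$\frac{45382}{-49187} + \frac{p{\left(- \frac{27}{30},U{\left(-4 \right)} \right)}}{\left(-7313\right) \frac{1}{-5527}} = \frac{45382}{-49187} + \frac{\left(-2\right) \left(-4\right) \frac{1}{543 + 3 \left(- \frac{27}{30}\right)}}{\left(-7313\right) \frac{1}{-5527}} = 45382 \left(- \frac{1}{49187}\right) + \frac{\left(-2\right) \left(-4\right) \frac{1}{543 + 3 \left(\left(-27\right) \frac{1}{30}\right)}}{\left(-7313\right) \left(- \frac{1}{5527}\right)} = - \frac{45382}{49187} + \frac{\left(-2\right) \left(-4\right) \frac{1}{543 + 3 \left(- \frac{9}{10}\right)}}{\frac{7313}{5527}} = - \frac{45382}{49187} + \left(-2\right) \left(-4\right) \frac{1}{543 - \frac{27}{10}} \cdot \frac{5527}{7313} = - \frac{45382}{49187} + \left(-2\right) \left(-4\right) \frac{1}{\frac{5403}{10}} \cdot \frac{5527}{7313} = - \frac{45382}{49187} + \left(-2\right) \left(-4\right) \frac{10}{5403} \cdot \frac{5527}{7313} = - \frac{45382}{49187} + \frac{80}{5403} \cdot \frac{5527}{7313} = - \frac{45382}{49187} + \frac{442160}{39512139} = - \frac{1771391368178}{1943483580993}$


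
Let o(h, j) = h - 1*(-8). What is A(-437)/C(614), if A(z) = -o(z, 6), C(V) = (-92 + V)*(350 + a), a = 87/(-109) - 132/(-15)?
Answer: 77935/33949314 ≈ 0.0022956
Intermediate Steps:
o(h, j) = 8 + h (o(h, j) = h + 8 = 8 + h)
a = 4361/545 (a = 87*(-1/109) - 132*(-1/15) = -87/109 + 44/5 = 4361/545 ≈ 8.0018)
C(V) = -17950212/545 + 195111*V/545 (C(V) = (-92 + V)*(350 + 4361/545) = (-92 + V)*(195111/545) = -17950212/545 + 195111*V/545)
A(z) = -8 - z (A(z) = -(8 + z) = -8 - z)
A(-437)/C(614) = (-8 - 1*(-437))/(-17950212/545 + (195111/545)*614) = (-8 + 437)/(-17950212/545 + 119798154/545) = 429/(101847942/545) = 429*(545/101847942) = 77935/33949314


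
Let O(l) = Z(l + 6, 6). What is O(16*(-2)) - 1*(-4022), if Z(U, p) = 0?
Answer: 4022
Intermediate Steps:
O(l) = 0
O(16*(-2)) - 1*(-4022) = 0 - 1*(-4022) = 0 + 4022 = 4022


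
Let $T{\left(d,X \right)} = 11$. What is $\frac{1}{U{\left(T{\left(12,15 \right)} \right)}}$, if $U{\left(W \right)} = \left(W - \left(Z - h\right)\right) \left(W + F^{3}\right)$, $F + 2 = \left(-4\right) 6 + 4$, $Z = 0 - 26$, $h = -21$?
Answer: $- \frac{1}{170192} \approx -5.8757 \cdot 10^{-6}$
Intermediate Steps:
$Z = -26$
$F = -22$ ($F = -2 + \left(\left(-4\right) 6 + 4\right) = -2 + \left(-24 + 4\right) = -2 - 20 = -22$)
$U{\left(W \right)} = \left(-10648 + W\right) \left(5 + W\right)$ ($U{\left(W \right)} = \left(W - -5\right) \left(W + \left(-22\right)^{3}\right) = \left(W + \left(-21 + 26\right)\right) \left(W - 10648\right) = \left(W + 5\right) \left(-10648 + W\right) = \left(5 + W\right) \left(-10648 + W\right) = \left(-10648 + W\right) \left(5 + W\right)$)
$\frac{1}{U{\left(T{\left(12,15 \right)} \right)}} = \frac{1}{-53240 + 11^{2} - 117073} = \frac{1}{-53240 + 121 - 117073} = \frac{1}{-170192} = - \frac{1}{170192}$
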